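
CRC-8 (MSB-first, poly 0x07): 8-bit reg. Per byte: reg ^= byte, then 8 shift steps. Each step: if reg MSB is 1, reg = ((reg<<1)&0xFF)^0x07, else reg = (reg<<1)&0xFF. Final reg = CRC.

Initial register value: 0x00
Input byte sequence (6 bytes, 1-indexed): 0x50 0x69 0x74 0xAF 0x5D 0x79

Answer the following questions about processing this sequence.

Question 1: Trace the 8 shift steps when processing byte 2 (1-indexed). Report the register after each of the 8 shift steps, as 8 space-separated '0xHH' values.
Answer: 0xBB 0x71 0xE2 0xC3 0x81 0x05 0x0A 0x14

Derivation:
After byte 1 (0x50): reg=0xB7
Register before byte 2: 0xB7
After XOR with byte 0x69: 0xDE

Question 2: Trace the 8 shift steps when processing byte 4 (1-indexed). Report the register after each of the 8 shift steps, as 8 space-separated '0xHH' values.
Answer: 0x17 0x2E 0x5C 0xB8 0x77 0xEE 0xDB 0xB1

Derivation:
After byte 1 (0x50): reg=0xB7
After byte 2 (0x69): reg=0x14
After byte 3 (0x74): reg=0x27
Register before byte 4: 0x27
After XOR with byte 0xAF: 0x88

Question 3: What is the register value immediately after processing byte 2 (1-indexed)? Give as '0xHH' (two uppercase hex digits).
Answer: 0x14

Derivation:
After byte 1 (0x50): reg=0xB7
After byte 2 (0x69): reg=0x14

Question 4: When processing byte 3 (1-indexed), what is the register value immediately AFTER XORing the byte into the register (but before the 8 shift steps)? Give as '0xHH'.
Answer: 0x60

Derivation:
Register before byte 3: 0x14
Byte 3: 0x74
0x14 XOR 0x74 = 0x60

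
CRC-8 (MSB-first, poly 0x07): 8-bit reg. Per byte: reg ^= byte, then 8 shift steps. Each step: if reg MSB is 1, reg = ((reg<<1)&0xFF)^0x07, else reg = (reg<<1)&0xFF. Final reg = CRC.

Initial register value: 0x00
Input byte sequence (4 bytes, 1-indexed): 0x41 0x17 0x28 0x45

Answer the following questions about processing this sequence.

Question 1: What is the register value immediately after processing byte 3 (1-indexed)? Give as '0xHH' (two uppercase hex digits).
After byte 1 (0x41): reg=0xC0
After byte 2 (0x17): reg=0x2B
After byte 3 (0x28): reg=0x09

Answer: 0x09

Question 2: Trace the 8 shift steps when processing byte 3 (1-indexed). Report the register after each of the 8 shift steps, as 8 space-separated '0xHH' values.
After byte 1 (0x41): reg=0xC0
After byte 2 (0x17): reg=0x2B
Register before byte 3: 0x2B
After XOR with byte 0x28: 0x03

Answer: 0x06 0x0C 0x18 0x30 0x60 0xC0 0x87 0x09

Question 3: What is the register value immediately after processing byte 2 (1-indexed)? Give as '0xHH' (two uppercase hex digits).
Answer: 0x2B

Derivation:
After byte 1 (0x41): reg=0xC0
After byte 2 (0x17): reg=0x2B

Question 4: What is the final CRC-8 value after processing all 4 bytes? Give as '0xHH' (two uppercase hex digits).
Answer: 0xE3

Derivation:
After byte 1 (0x41): reg=0xC0
After byte 2 (0x17): reg=0x2B
After byte 3 (0x28): reg=0x09
After byte 4 (0x45): reg=0xE3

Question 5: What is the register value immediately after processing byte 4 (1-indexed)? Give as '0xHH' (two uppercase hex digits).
After byte 1 (0x41): reg=0xC0
After byte 2 (0x17): reg=0x2B
After byte 3 (0x28): reg=0x09
After byte 4 (0x45): reg=0xE3

Answer: 0xE3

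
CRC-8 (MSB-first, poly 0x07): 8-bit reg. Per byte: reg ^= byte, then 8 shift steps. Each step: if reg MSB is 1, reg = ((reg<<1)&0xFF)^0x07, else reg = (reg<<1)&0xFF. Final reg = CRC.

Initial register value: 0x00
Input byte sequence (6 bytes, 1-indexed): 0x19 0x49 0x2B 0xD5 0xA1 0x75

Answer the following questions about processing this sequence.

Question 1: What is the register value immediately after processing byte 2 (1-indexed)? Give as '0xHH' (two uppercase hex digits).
Answer: 0x12

Derivation:
After byte 1 (0x19): reg=0x4F
After byte 2 (0x49): reg=0x12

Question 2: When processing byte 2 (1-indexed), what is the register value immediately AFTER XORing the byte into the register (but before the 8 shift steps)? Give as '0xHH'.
Answer: 0x06

Derivation:
Register before byte 2: 0x4F
Byte 2: 0x49
0x4F XOR 0x49 = 0x06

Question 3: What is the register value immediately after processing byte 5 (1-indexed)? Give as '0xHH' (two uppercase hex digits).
After byte 1 (0x19): reg=0x4F
After byte 2 (0x49): reg=0x12
After byte 3 (0x2B): reg=0xAF
After byte 4 (0xD5): reg=0x61
After byte 5 (0xA1): reg=0x4E

Answer: 0x4E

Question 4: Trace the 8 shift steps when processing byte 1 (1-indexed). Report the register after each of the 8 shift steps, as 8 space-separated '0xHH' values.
Answer: 0x32 0x64 0xC8 0x97 0x29 0x52 0xA4 0x4F

Derivation:
Register before byte 1: 0x00
After XOR with byte 0x19: 0x19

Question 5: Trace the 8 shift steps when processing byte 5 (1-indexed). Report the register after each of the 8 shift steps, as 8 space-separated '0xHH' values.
After byte 1 (0x19): reg=0x4F
After byte 2 (0x49): reg=0x12
After byte 3 (0x2B): reg=0xAF
After byte 4 (0xD5): reg=0x61
Register before byte 5: 0x61
After XOR with byte 0xA1: 0xC0

Answer: 0x87 0x09 0x12 0x24 0x48 0x90 0x27 0x4E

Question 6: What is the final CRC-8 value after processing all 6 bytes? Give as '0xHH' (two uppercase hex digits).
After byte 1 (0x19): reg=0x4F
After byte 2 (0x49): reg=0x12
After byte 3 (0x2B): reg=0xAF
After byte 4 (0xD5): reg=0x61
After byte 5 (0xA1): reg=0x4E
After byte 6 (0x75): reg=0xA1

Answer: 0xA1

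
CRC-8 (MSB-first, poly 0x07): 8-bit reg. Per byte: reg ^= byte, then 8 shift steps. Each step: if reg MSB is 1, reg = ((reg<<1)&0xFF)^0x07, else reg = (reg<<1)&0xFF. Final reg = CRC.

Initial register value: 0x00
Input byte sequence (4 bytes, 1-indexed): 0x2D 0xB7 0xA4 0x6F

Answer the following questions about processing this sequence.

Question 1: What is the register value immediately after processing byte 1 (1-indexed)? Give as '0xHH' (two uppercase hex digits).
Answer: 0xC3

Derivation:
After byte 1 (0x2D): reg=0xC3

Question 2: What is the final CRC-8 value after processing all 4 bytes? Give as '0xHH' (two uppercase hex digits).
Answer: 0x8A

Derivation:
After byte 1 (0x2D): reg=0xC3
After byte 2 (0xB7): reg=0x4B
After byte 3 (0xA4): reg=0x83
After byte 4 (0x6F): reg=0x8A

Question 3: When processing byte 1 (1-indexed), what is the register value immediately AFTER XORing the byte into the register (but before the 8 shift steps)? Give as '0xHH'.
Register before byte 1: 0x00
Byte 1: 0x2D
0x00 XOR 0x2D = 0x2D

Answer: 0x2D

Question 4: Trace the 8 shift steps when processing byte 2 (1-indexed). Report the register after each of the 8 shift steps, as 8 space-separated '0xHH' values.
After byte 1 (0x2D): reg=0xC3
Register before byte 2: 0xC3
After XOR with byte 0xB7: 0x74

Answer: 0xE8 0xD7 0xA9 0x55 0xAA 0x53 0xA6 0x4B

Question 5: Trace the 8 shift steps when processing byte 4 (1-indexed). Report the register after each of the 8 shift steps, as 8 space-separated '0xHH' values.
Answer: 0xDF 0xB9 0x75 0xEA 0xD3 0xA1 0x45 0x8A

Derivation:
After byte 1 (0x2D): reg=0xC3
After byte 2 (0xB7): reg=0x4B
After byte 3 (0xA4): reg=0x83
Register before byte 4: 0x83
After XOR with byte 0x6F: 0xEC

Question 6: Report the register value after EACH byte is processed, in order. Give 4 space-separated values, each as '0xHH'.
0xC3 0x4B 0x83 0x8A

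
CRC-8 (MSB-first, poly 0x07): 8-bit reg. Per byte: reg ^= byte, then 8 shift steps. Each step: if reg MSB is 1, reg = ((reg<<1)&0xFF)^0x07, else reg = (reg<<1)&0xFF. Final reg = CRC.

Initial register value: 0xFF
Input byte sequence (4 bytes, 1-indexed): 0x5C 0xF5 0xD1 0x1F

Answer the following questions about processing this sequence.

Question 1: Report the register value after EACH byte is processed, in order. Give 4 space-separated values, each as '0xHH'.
0x60 0xE2 0x99 0x9B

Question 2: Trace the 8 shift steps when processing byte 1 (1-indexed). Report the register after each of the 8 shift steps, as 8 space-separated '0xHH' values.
Answer: 0x41 0x82 0x03 0x06 0x0C 0x18 0x30 0x60

Derivation:
Register before byte 1: 0xFF
After XOR with byte 0x5C: 0xA3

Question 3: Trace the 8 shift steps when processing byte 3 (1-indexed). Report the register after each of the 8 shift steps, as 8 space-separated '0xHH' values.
Answer: 0x66 0xCC 0x9F 0x39 0x72 0xE4 0xCF 0x99

Derivation:
After byte 1 (0x5C): reg=0x60
After byte 2 (0xF5): reg=0xE2
Register before byte 3: 0xE2
After XOR with byte 0xD1: 0x33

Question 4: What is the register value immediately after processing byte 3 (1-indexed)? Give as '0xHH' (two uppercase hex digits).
After byte 1 (0x5C): reg=0x60
After byte 2 (0xF5): reg=0xE2
After byte 3 (0xD1): reg=0x99

Answer: 0x99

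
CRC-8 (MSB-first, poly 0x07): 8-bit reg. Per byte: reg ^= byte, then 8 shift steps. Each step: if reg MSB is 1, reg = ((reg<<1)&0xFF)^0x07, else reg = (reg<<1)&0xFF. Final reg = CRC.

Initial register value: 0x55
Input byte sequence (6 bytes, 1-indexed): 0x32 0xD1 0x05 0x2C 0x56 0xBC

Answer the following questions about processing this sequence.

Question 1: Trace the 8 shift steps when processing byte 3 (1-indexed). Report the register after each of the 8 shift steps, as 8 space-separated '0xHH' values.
Answer: 0x43 0x86 0x0B 0x16 0x2C 0x58 0xB0 0x67

Derivation:
After byte 1 (0x32): reg=0x32
After byte 2 (0xD1): reg=0xA7
Register before byte 3: 0xA7
After XOR with byte 0x05: 0xA2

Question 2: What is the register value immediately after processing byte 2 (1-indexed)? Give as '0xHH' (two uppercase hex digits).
After byte 1 (0x32): reg=0x32
After byte 2 (0xD1): reg=0xA7

Answer: 0xA7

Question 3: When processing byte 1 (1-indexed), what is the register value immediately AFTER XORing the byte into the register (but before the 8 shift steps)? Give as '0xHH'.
Register before byte 1: 0x55
Byte 1: 0x32
0x55 XOR 0x32 = 0x67

Answer: 0x67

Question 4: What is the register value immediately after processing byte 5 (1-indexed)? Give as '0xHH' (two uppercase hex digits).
Answer: 0x69

Derivation:
After byte 1 (0x32): reg=0x32
After byte 2 (0xD1): reg=0xA7
After byte 3 (0x05): reg=0x67
After byte 4 (0x2C): reg=0xF6
After byte 5 (0x56): reg=0x69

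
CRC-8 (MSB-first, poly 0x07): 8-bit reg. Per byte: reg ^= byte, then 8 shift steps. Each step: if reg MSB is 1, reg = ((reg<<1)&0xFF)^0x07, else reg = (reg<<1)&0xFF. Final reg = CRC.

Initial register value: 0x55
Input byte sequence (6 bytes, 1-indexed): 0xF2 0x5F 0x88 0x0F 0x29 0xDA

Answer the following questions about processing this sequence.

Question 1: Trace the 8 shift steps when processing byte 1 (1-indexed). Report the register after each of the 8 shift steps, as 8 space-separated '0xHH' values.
Answer: 0x49 0x92 0x23 0x46 0x8C 0x1F 0x3E 0x7C

Derivation:
Register before byte 1: 0x55
After XOR with byte 0xF2: 0xA7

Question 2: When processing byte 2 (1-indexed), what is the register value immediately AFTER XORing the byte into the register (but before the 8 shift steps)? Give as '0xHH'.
Answer: 0x23

Derivation:
Register before byte 2: 0x7C
Byte 2: 0x5F
0x7C XOR 0x5F = 0x23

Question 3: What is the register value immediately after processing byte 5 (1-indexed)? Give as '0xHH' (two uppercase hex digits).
After byte 1 (0xF2): reg=0x7C
After byte 2 (0x5F): reg=0xE9
After byte 3 (0x88): reg=0x20
After byte 4 (0x0F): reg=0xCD
After byte 5 (0x29): reg=0xB2

Answer: 0xB2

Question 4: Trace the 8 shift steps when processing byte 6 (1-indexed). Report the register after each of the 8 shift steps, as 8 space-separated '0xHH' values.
Answer: 0xD0 0xA7 0x49 0x92 0x23 0x46 0x8C 0x1F

Derivation:
After byte 1 (0xF2): reg=0x7C
After byte 2 (0x5F): reg=0xE9
After byte 3 (0x88): reg=0x20
After byte 4 (0x0F): reg=0xCD
After byte 5 (0x29): reg=0xB2
Register before byte 6: 0xB2
After XOR with byte 0xDA: 0x68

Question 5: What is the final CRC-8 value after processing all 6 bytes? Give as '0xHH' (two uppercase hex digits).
After byte 1 (0xF2): reg=0x7C
After byte 2 (0x5F): reg=0xE9
After byte 3 (0x88): reg=0x20
After byte 4 (0x0F): reg=0xCD
After byte 5 (0x29): reg=0xB2
After byte 6 (0xDA): reg=0x1F

Answer: 0x1F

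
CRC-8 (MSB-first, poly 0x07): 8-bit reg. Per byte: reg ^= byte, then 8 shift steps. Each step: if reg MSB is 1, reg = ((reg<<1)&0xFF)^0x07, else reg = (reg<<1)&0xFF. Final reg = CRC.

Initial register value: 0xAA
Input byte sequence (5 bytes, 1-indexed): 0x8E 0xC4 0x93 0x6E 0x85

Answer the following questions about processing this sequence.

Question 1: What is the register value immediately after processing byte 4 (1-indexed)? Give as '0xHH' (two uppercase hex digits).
Answer: 0x63

Derivation:
After byte 1 (0x8E): reg=0xFC
After byte 2 (0xC4): reg=0xA8
After byte 3 (0x93): reg=0xA1
After byte 4 (0x6E): reg=0x63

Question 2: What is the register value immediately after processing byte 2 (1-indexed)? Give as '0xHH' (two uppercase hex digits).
Answer: 0xA8

Derivation:
After byte 1 (0x8E): reg=0xFC
After byte 2 (0xC4): reg=0xA8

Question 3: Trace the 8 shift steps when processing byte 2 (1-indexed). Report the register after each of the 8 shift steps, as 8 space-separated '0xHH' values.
After byte 1 (0x8E): reg=0xFC
Register before byte 2: 0xFC
After XOR with byte 0xC4: 0x38

Answer: 0x70 0xE0 0xC7 0x89 0x15 0x2A 0x54 0xA8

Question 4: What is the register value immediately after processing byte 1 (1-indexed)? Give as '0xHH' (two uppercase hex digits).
After byte 1 (0x8E): reg=0xFC

Answer: 0xFC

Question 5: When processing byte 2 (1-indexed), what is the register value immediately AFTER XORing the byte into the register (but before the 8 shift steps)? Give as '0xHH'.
Answer: 0x38

Derivation:
Register before byte 2: 0xFC
Byte 2: 0xC4
0xFC XOR 0xC4 = 0x38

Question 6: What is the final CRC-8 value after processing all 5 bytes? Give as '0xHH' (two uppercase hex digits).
Answer: 0xBC

Derivation:
After byte 1 (0x8E): reg=0xFC
After byte 2 (0xC4): reg=0xA8
After byte 3 (0x93): reg=0xA1
After byte 4 (0x6E): reg=0x63
After byte 5 (0x85): reg=0xBC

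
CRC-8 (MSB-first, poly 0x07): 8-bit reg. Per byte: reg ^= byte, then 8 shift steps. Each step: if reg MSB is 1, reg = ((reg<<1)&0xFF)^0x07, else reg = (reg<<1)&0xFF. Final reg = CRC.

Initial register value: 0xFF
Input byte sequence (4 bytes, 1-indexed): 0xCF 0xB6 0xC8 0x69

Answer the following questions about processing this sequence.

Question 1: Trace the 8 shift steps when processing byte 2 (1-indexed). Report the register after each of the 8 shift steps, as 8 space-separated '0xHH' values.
After byte 1 (0xCF): reg=0x90
Register before byte 2: 0x90
After XOR with byte 0xB6: 0x26

Answer: 0x4C 0x98 0x37 0x6E 0xDC 0xBF 0x79 0xF2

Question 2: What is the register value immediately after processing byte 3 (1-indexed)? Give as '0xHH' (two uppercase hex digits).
After byte 1 (0xCF): reg=0x90
After byte 2 (0xB6): reg=0xF2
After byte 3 (0xC8): reg=0xA6

Answer: 0xA6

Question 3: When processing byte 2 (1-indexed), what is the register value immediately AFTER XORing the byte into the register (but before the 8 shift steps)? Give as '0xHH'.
Answer: 0x26

Derivation:
Register before byte 2: 0x90
Byte 2: 0xB6
0x90 XOR 0xB6 = 0x26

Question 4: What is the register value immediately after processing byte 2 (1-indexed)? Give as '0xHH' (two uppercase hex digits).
Answer: 0xF2

Derivation:
After byte 1 (0xCF): reg=0x90
After byte 2 (0xB6): reg=0xF2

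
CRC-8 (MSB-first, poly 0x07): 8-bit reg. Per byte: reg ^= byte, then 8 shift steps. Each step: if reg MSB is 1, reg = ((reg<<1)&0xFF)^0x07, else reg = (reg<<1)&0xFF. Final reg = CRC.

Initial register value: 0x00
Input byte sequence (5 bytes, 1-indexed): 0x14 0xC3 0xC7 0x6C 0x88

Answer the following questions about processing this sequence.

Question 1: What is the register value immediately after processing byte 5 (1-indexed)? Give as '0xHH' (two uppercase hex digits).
Answer: 0x0E

Derivation:
After byte 1 (0x14): reg=0x6C
After byte 2 (0xC3): reg=0x44
After byte 3 (0xC7): reg=0x80
After byte 4 (0x6C): reg=0x8A
After byte 5 (0x88): reg=0x0E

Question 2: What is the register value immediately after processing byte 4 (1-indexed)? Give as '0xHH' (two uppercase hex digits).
After byte 1 (0x14): reg=0x6C
After byte 2 (0xC3): reg=0x44
After byte 3 (0xC7): reg=0x80
After byte 4 (0x6C): reg=0x8A

Answer: 0x8A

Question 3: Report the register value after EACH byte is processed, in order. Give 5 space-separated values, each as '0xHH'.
0x6C 0x44 0x80 0x8A 0x0E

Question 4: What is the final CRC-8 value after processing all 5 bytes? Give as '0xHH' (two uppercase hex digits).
After byte 1 (0x14): reg=0x6C
After byte 2 (0xC3): reg=0x44
After byte 3 (0xC7): reg=0x80
After byte 4 (0x6C): reg=0x8A
After byte 5 (0x88): reg=0x0E

Answer: 0x0E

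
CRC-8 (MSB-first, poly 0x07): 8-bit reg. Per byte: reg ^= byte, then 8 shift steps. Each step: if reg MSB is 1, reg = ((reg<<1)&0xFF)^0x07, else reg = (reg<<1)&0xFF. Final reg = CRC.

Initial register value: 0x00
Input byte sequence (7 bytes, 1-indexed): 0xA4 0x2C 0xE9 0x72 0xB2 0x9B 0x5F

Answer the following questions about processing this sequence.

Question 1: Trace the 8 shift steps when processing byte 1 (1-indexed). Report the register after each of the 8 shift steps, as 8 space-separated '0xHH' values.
Answer: 0x4F 0x9E 0x3B 0x76 0xEC 0xDF 0xB9 0x75

Derivation:
Register before byte 1: 0x00
After XOR with byte 0xA4: 0xA4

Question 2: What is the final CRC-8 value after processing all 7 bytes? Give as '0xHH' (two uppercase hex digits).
After byte 1 (0xA4): reg=0x75
After byte 2 (0x2C): reg=0x88
After byte 3 (0xE9): reg=0x20
After byte 4 (0x72): reg=0xB9
After byte 5 (0xB2): reg=0x31
After byte 6 (0x9B): reg=0x5F
After byte 7 (0x5F): reg=0x00

Answer: 0x00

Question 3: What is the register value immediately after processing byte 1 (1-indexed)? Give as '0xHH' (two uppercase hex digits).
Answer: 0x75

Derivation:
After byte 1 (0xA4): reg=0x75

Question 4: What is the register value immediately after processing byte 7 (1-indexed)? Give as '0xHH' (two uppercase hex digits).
Answer: 0x00

Derivation:
After byte 1 (0xA4): reg=0x75
After byte 2 (0x2C): reg=0x88
After byte 3 (0xE9): reg=0x20
After byte 4 (0x72): reg=0xB9
After byte 5 (0xB2): reg=0x31
After byte 6 (0x9B): reg=0x5F
After byte 7 (0x5F): reg=0x00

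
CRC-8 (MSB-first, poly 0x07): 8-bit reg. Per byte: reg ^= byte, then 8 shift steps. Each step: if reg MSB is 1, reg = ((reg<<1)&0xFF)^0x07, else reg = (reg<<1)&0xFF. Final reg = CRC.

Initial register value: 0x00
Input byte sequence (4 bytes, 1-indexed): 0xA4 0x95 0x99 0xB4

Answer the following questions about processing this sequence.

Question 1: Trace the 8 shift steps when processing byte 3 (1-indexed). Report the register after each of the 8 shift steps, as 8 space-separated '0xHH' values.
Answer: 0x6E 0xDC 0xBF 0x79 0xF2 0xE3 0xC1 0x85

Derivation:
After byte 1 (0xA4): reg=0x75
After byte 2 (0x95): reg=0xAE
Register before byte 3: 0xAE
After XOR with byte 0x99: 0x37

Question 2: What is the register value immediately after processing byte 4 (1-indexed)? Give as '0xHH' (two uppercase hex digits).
Answer: 0x97

Derivation:
After byte 1 (0xA4): reg=0x75
After byte 2 (0x95): reg=0xAE
After byte 3 (0x99): reg=0x85
After byte 4 (0xB4): reg=0x97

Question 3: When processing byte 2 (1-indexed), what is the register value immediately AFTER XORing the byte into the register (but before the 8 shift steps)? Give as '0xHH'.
Answer: 0xE0

Derivation:
Register before byte 2: 0x75
Byte 2: 0x95
0x75 XOR 0x95 = 0xE0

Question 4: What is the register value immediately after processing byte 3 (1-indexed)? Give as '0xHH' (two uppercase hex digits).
After byte 1 (0xA4): reg=0x75
After byte 2 (0x95): reg=0xAE
After byte 3 (0x99): reg=0x85

Answer: 0x85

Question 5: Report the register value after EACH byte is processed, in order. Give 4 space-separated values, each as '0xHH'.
0x75 0xAE 0x85 0x97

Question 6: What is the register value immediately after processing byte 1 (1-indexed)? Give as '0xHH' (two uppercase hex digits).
After byte 1 (0xA4): reg=0x75

Answer: 0x75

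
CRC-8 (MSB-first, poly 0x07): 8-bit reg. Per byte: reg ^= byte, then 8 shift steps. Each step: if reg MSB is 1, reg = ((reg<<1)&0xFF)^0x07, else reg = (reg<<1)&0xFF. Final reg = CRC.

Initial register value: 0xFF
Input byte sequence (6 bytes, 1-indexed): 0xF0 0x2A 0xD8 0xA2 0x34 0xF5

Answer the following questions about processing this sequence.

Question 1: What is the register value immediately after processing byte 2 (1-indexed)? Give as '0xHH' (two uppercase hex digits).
Answer: 0x15

Derivation:
After byte 1 (0xF0): reg=0x2D
After byte 2 (0x2A): reg=0x15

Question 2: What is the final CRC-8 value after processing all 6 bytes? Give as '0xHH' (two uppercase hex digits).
After byte 1 (0xF0): reg=0x2D
After byte 2 (0x2A): reg=0x15
After byte 3 (0xD8): reg=0x6D
After byte 4 (0xA2): reg=0x63
After byte 5 (0x34): reg=0xA2
After byte 6 (0xF5): reg=0xA2

Answer: 0xA2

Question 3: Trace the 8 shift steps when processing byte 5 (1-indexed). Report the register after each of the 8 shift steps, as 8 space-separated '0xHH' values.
Answer: 0xAE 0x5B 0xB6 0x6B 0xD6 0xAB 0x51 0xA2

Derivation:
After byte 1 (0xF0): reg=0x2D
After byte 2 (0x2A): reg=0x15
After byte 3 (0xD8): reg=0x6D
After byte 4 (0xA2): reg=0x63
Register before byte 5: 0x63
After XOR with byte 0x34: 0x57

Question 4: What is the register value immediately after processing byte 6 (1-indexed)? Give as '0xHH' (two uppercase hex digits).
Answer: 0xA2

Derivation:
After byte 1 (0xF0): reg=0x2D
After byte 2 (0x2A): reg=0x15
After byte 3 (0xD8): reg=0x6D
After byte 4 (0xA2): reg=0x63
After byte 5 (0x34): reg=0xA2
After byte 6 (0xF5): reg=0xA2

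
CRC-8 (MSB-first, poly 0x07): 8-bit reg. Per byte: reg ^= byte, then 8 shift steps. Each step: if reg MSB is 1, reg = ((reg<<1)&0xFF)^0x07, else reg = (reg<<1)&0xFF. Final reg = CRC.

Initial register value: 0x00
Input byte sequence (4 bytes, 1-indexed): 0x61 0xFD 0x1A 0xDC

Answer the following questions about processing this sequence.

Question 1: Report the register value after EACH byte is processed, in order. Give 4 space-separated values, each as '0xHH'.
0x20 0x1D 0x15 0x71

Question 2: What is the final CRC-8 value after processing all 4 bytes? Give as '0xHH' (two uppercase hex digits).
Answer: 0x71

Derivation:
After byte 1 (0x61): reg=0x20
After byte 2 (0xFD): reg=0x1D
After byte 3 (0x1A): reg=0x15
After byte 4 (0xDC): reg=0x71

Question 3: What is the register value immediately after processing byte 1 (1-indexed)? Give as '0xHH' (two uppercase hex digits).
After byte 1 (0x61): reg=0x20

Answer: 0x20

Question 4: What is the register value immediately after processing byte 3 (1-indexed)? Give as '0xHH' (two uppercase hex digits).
Answer: 0x15

Derivation:
After byte 1 (0x61): reg=0x20
After byte 2 (0xFD): reg=0x1D
After byte 3 (0x1A): reg=0x15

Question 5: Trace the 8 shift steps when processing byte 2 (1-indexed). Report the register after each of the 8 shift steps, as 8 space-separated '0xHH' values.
Answer: 0xBD 0x7D 0xFA 0xF3 0xE1 0xC5 0x8D 0x1D

Derivation:
After byte 1 (0x61): reg=0x20
Register before byte 2: 0x20
After XOR with byte 0xFD: 0xDD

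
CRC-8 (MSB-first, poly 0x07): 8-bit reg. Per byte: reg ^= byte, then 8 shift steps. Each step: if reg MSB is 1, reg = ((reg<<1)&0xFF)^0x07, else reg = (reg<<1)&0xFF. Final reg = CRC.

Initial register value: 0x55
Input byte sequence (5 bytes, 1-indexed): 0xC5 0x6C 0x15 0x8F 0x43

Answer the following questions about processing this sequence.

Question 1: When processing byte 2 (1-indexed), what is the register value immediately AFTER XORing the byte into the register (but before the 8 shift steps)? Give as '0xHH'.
Answer: 0x95

Derivation:
Register before byte 2: 0xF9
Byte 2: 0x6C
0xF9 XOR 0x6C = 0x95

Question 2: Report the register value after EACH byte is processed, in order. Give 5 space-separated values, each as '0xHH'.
0xF9 0xE2 0xCB 0xDB 0xC1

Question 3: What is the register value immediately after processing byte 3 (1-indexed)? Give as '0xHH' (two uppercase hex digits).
After byte 1 (0xC5): reg=0xF9
After byte 2 (0x6C): reg=0xE2
After byte 3 (0x15): reg=0xCB

Answer: 0xCB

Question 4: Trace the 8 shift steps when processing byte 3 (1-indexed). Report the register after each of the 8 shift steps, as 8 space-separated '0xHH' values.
After byte 1 (0xC5): reg=0xF9
After byte 2 (0x6C): reg=0xE2
Register before byte 3: 0xE2
After XOR with byte 0x15: 0xF7

Answer: 0xE9 0xD5 0xAD 0x5D 0xBA 0x73 0xE6 0xCB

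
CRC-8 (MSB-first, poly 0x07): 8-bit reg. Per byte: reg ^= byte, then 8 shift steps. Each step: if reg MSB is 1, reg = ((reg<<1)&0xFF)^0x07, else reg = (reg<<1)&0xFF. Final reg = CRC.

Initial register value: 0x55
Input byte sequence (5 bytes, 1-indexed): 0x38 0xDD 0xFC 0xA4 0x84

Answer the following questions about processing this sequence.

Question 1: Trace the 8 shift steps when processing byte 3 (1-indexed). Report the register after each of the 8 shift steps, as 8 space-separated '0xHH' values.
Answer: 0xFD 0xFD 0xFD 0xFD 0xFD 0xFD 0xFD 0xFD

Derivation:
After byte 1 (0x38): reg=0x04
After byte 2 (0xDD): reg=0x01
Register before byte 3: 0x01
After XOR with byte 0xFC: 0xFD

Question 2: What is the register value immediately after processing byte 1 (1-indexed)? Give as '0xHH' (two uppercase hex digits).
After byte 1 (0x38): reg=0x04

Answer: 0x04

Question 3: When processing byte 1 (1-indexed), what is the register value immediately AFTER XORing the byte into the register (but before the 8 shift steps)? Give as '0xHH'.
Register before byte 1: 0x55
Byte 1: 0x38
0x55 XOR 0x38 = 0x6D

Answer: 0x6D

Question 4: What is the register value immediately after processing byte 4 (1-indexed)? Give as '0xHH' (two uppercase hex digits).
Answer: 0x88

Derivation:
After byte 1 (0x38): reg=0x04
After byte 2 (0xDD): reg=0x01
After byte 3 (0xFC): reg=0xFD
After byte 4 (0xA4): reg=0x88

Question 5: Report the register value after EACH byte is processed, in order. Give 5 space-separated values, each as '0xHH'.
0x04 0x01 0xFD 0x88 0x24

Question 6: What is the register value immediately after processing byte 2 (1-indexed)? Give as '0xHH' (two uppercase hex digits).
Answer: 0x01

Derivation:
After byte 1 (0x38): reg=0x04
After byte 2 (0xDD): reg=0x01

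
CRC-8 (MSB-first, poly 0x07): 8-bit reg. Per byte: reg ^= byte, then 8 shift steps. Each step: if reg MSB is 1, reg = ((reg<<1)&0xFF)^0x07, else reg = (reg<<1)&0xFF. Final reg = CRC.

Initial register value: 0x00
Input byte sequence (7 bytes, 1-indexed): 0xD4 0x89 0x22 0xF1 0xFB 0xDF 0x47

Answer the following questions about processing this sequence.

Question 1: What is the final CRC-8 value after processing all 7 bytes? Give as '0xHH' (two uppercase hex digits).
After byte 1 (0xD4): reg=0x22
After byte 2 (0x89): reg=0x58
After byte 3 (0x22): reg=0x61
After byte 4 (0xF1): reg=0xF9
After byte 5 (0xFB): reg=0x0E
After byte 6 (0xDF): reg=0x39
After byte 7 (0x47): reg=0x7D

Answer: 0x7D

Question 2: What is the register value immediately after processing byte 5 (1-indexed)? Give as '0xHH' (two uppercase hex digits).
After byte 1 (0xD4): reg=0x22
After byte 2 (0x89): reg=0x58
After byte 3 (0x22): reg=0x61
After byte 4 (0xF1): reg=0xF9
After byte 5 (0xFB): reg=0x0E

Answer: 0x0E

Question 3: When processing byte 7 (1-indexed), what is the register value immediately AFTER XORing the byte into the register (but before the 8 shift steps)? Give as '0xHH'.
Answer: 0x7E

Derivation:
Register before byte 7: 0x39
Byte 7: 0x47
0x39 XOR 0x47 = 0x7E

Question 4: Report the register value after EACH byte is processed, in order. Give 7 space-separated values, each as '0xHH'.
0x22 0x58 0x61 0xF9 0x0E 0x39 0x7D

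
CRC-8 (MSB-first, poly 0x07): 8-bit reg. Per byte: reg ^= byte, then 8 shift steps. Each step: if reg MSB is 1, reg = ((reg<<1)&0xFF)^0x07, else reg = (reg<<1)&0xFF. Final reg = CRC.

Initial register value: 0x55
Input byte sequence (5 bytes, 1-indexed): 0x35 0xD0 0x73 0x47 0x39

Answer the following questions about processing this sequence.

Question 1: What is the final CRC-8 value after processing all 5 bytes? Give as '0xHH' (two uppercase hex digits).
After byte 1 (0x35): reg=0x27
After byte 2 (0xD0): reg=0xCB
After byte 3 (0x73): reg=0x21
After byte 4 (0x47): reg=0x35
After byte 5 (0x39): reg=0x24

Answer: 0x24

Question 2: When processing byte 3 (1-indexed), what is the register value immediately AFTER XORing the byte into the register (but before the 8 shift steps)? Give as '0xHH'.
Register before byte 3: 0xCB
Byte 3: 0x73
0xCB XOR 0x73 = 0xB8

Answer: 0xB8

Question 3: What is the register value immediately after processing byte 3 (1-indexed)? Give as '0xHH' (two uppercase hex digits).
After byte 1 (0x35): reg=0x27
After byte 2 (0xD0): reg=0xCB
After byte 3 (0x73): reg=0x21

Answer: 0x21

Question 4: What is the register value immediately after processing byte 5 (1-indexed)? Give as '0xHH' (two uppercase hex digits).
After byte 1 (0x35): reg=0x27
After byte 2 (0xD0): reg=0xCB
After byte 3 (0x73): reg=0x21
After byte 4 (0x47): reg=0x35
After byte 5 (0x39): reg=0x24

Answer: 0x24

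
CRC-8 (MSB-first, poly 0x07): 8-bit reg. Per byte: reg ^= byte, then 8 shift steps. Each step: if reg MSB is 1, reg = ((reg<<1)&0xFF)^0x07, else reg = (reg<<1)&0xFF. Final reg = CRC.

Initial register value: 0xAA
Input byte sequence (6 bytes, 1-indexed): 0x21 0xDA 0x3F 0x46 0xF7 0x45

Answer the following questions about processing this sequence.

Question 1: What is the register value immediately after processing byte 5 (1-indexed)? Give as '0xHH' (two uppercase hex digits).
After byte 1 (0x21): reg=0xB8
After byte 2 (0xDA): reg=0x29
After byte 3 (0x3F): reg=0x62
After byte 4 (0x46): reg=0xFC
After byte 5 (0xF7): reg=0x31

Answer: 0x31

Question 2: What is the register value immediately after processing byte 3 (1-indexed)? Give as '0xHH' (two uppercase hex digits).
Answer: 0x62

Derivation:
After byte 1 (0x21): reg=0xB8
After byte 2 (0xDA): reg=0x29
After byte 3 (0x3F): reg=0x62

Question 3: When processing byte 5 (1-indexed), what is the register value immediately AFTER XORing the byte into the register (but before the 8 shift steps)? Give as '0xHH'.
Answer: 0x0B

Derivation:
Register before byte 5: 0xFC
Byte 5: 0xF7
0xFC XOR 0xF7 = 0x0B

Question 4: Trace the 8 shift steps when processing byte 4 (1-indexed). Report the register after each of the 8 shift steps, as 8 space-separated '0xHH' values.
After byte 1 (0x21): reg=0xB8
After byte 2 (0xDA): reg=0x29
After byte 3 (0x3F): reg=0x62
Register before byte 4: 0x62
After XOR with byte 0x46: 0x24

Answer: 0x48 0x90 0x27 0x4E 0x9C 0x3F 0x7E 0xFC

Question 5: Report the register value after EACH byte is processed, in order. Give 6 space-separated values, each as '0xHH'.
0xB8 0x29 0x62 0xFC 0x31 0x4B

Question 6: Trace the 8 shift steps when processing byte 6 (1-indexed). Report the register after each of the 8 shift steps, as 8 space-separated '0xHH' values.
Answer: 0xE8 0xD7 0xA9 0x55 0xAA 0x53 0xA6 0x4B

Derivation:
After byte 1 (0x21): reg=0xB8
After byte 2 (0xDA): reg=0x29
After byte 3 (0x3F): reg=0x62
After byte 4 (0x46): reg=0xFC
After byte 5 (0xF7): reg=0x31
Register before byte 6: 0x31
After XOR with byte 0x45: 0x74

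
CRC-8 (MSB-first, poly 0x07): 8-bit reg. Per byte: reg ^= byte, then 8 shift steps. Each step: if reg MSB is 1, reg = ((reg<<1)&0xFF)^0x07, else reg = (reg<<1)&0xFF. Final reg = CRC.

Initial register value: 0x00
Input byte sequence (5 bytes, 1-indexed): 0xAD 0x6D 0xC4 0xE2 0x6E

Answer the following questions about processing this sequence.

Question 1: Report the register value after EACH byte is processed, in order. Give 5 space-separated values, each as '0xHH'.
0x4A 0xF5 0x97 0x4C 0xEE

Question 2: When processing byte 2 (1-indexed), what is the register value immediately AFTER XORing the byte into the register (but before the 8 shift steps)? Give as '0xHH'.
Answer: 0x27

Derivation:
Register before byte 2: 0x4A
Byte 2: 0x6D
0x4A XOR 0x6D = 0x27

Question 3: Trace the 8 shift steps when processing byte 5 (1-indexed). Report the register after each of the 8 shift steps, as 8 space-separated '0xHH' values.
Answer: 0x44 0x88 0x17 0x2E 0x5C 0xB8 0x77 0xEE

Derivation:
After byte 1 (0xAD): reg=0x4A
After byte 2 (0x6D): reg=0xF5
After byte 3 (0xC4): reg=0x97
After byte 4 (0xE2): reg=0x4C
Register before byte 5: 0x4C
After XOR with byte 0x6E: 0x22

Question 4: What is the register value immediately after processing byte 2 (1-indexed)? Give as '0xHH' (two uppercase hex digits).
Answer: 0xF5

Derivation:
After byte 1 (0xAD): reg=0x4A
After byte 2 (0x6D): reg=0xF5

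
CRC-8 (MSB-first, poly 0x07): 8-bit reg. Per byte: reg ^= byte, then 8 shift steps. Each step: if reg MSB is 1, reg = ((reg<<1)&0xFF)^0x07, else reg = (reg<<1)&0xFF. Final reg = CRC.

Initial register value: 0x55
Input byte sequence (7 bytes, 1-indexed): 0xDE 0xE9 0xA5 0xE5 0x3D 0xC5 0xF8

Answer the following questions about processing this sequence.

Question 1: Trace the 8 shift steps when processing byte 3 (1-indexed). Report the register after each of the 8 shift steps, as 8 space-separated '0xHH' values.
Answer: 0x2A 0x54 0xA8 0x57 0xAE 0x5B 0xB6 0x6B

Derivation:
After byte 1 (0xDE): reg=0xB8
After byte 2 (0xE9): reg=0xB0
Register before byte 3: 0xB0
After XOR with byte 0xA5: 0x15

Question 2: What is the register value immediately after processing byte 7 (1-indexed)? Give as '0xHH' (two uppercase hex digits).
After byte 1 (0xDE): reg=0xB8
After byte 2 (0xE9): reg=0xB0
After byte 3 (0xA5): reg=0x6B
After byte 4 (0xE5): reg=0xA3
After byte 5 (0x3D): reg=0xD3
After byte 6 (0xC5): reg=0x62
After byte 7 (0xF8): reg=0xCF

Answer: 0xCF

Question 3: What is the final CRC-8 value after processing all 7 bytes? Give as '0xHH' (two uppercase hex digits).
After byte 1 (0xDE): reg=0xB8
After byte 2 (0xE9): reg=0xB0
After byte 3 (0xA5): reg=0x6B
After byte 4 (0xE5): reg=0xA3
After byte 5 (0x3D): reg=0xD3
After byte 6 (0xC5): reg=0x62
After byte 7 (0xF8): reg=0xCF

Answer: 0xCF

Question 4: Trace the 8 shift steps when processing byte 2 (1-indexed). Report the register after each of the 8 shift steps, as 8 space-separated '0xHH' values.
Answer: 0xA2 0x43 0x86 0x0B 0x16 0x2C 0x58 0xB0

Derivation:
After byte 1 (0xDE): reg=0xB8
Register before byte 2: 0xB8
After XOR with byte 0xE9: 0x51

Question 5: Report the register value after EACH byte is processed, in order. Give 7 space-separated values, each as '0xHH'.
0xB8 0xB0 0x6B 0xA3 0xD3 0x62 0xCF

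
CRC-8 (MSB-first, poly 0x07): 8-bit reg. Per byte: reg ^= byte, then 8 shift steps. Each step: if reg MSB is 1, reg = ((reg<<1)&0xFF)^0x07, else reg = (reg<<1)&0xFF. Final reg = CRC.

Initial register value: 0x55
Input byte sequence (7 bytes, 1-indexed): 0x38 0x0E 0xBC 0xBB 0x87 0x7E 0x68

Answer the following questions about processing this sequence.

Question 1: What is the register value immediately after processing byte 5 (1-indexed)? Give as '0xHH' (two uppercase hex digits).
Answer: 0xC8

Derivation:
After byte 1 (0x38): reg=0x04
After byte 2 (0x0E): reg=0x36
After byte 3 (0xBC): reg=0xBF
After byte 4 (0xBB): reg=0x1C
After byte 5 (0x87): reg=0xC8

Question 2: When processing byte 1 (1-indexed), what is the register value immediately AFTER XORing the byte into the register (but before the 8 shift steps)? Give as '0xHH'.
Answer: 0x6D

Derivation:
Register before byte 1: 0x55
Byte 1: 0x38
0x55 XOR 0x38 = 0x6D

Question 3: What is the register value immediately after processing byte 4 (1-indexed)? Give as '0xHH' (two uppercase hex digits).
After byte 1 (0x38): reg=0x04
After byte 2 (0x0E): reg=0x36
After byte 3 (0xBC): reg=0xBF
After byte 4 (0xBB): reg=0x1C

Answer: 0x1C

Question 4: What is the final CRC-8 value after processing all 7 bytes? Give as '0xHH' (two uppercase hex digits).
After byte 1 (0x38): reg=0x04
After byte 2 (0x0E): reg=0x36
After byte 3 (0xBC): reg=0xBF
After byte 4 (0xBB): reg=0x1C
After byte 5 (0x87): reg=0xC8
After byte 6 (0x7E): reg=0x0B
After byte 7 (0x68): reg=0x2E

Answer: 0x2E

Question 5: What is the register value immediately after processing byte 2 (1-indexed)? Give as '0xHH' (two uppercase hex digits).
Answer: 0x36

Derivation:
After byte 1 (0x38): reg=0x04
After byte 2 (0x0E): reg=0x36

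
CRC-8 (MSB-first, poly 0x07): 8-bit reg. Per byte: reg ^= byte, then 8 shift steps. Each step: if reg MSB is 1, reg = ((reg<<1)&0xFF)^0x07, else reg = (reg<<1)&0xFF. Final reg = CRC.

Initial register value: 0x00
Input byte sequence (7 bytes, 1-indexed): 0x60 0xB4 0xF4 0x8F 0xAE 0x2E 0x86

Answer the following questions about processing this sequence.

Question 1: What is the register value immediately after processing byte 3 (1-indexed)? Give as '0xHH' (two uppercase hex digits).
After byte 1 (0x60): reg=0x27
After byte 2 (0xB4): reg=0xF0
After byte 3 (0xF4): reg=0x1C

Answer: 0x1C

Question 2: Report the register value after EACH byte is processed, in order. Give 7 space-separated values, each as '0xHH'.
0x27 0xF0 0x1C 0xF0 0x9D 0x10 0xEB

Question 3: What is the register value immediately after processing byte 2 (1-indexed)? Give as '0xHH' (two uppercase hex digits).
After byte 1 (0x60): reg=0x27
After byte 2 (0xB4): reg=0xF0

Answer: 0xF0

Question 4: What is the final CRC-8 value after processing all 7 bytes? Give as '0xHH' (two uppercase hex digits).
Answer: 0xEB

Derivation:
After byte 1 (0x60): reg=0x27
After byte 2 (0xB4): reg=0xF0
After byte 3 (0xF4): reg=0x1C
After byte 4 (0x8F): reg=0xF0
After byte 5 (0xAE): reg=0x9D
After byte 6 (0x2E): reg=0x10
After byte 7 (0x86): reg=0xEB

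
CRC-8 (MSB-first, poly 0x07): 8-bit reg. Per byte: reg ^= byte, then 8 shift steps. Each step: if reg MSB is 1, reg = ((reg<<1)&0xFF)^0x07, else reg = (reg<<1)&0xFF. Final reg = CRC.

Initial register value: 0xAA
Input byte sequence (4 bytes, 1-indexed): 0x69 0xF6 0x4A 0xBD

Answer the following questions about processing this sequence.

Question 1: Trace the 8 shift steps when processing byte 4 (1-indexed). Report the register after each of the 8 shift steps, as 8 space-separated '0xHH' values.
After byte 1 (0x69): reg=0x47
After byte 2 (0xF6): reg=0x1E
After byte 3 (0x4A): reg=0xAB
Register before byte 4: 0xAB
After XOR with byte 0xBD: 0x16

Answer: 0x2C 0x58 0xB0 0x67 0xCE 0x9B 0x31 0x62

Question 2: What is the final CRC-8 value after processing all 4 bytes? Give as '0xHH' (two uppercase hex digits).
Answer: 0x62

Derivation:
After byte 1 (0x69): reg=0x47
After byte 2 (0xF6): reg=0x1E
After byte 3 (0x4A): reg=0xAB
After byte 4 (0xBD): reg=0x62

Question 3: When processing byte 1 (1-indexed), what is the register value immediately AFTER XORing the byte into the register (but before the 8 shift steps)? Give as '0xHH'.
Answer: 0xC3

Derivation:
Register before byte 1: 0xAA
Byte 1: 0x69
0xAA XOR 0x69 = 0xC3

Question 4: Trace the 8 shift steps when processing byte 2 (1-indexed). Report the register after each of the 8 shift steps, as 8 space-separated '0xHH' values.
Answer: 0x65 0xCA 0x93 0x21 0x42 0x84 0x0F 0x1E

Derivation:
After byte 1 (0x69): reg=0x47
Register before byte 2: 0x47
After XOR with byte 0xF6: 0xB1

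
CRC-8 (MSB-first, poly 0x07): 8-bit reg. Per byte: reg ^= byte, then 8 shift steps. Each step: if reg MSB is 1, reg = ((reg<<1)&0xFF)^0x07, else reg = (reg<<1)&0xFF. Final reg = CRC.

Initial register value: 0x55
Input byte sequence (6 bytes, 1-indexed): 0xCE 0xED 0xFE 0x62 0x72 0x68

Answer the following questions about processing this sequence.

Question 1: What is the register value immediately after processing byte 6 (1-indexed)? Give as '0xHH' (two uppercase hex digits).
Answer: 0xCA

Derivation:
After byte 1 (0xCE): reg=0xC8
After byte 2 (0xED): reg=0xFB
After byte 3 (0xFE): reg=0x1B
After byte 4 (0x62): reg=0x68
After byte 5 (0x72): reg=0x46
After byte 6 (0x68): reg=0xCA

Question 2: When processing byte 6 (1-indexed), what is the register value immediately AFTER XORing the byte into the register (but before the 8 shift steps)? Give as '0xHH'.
Register before byte 6: 0x46
Byte 6: 0x68
0x46 XOR 0x68 = 0x2E

Answer: 0x2E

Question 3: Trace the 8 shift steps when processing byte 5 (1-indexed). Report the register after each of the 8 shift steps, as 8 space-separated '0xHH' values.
Answer: 0x34 0x68 0xD0 0xA7 0x49 0x92 0x23 0x46

Derivation:
After byte 1 (0xCE): reg=0xC8
After byte 2 (0xED): reg=0xFB
After byte 3 (0xFE): reg=0x1B
After byte 4 (0x62): reg=0x68
Register before byte 5: 0x68
After XOR with byte 0x72: 0x1A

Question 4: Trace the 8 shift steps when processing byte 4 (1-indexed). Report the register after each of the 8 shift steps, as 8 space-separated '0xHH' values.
Answer: 0xF2 0xE3 0xC1 0x85 0x0D 0x1A 0x34 0x68

Derivation:
After byte 1 (0xCE): reg=0xC8
After byte 2 (0xED): reg=0xFB
After byte 3 (0xFE): reg=0x1B
Register before byte 4: 0x1B
After XOR with byte 0x62: 0x79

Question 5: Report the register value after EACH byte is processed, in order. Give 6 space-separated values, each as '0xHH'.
0xC8 0xFB 0x1B 0x68 0x46 0xCA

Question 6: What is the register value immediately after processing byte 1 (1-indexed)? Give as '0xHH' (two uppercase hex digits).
After byte 1 (0xCE): reg=0xC8

Answer: 0xC8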